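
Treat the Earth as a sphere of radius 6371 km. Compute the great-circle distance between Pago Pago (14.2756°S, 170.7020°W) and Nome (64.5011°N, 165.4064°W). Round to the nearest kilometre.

8771 km

Δλ = -165.4064 − -170.7020 = 5.2956°.
Δφ = 64.5011 − -14.2756 = 78.7767°.
a = sin²(Δφ/2) + cos φ₁ · cos φ₂ · sin²(Δλ/2) = 0.403574.
c = 2·atan2(√a, √(1−a)) = 1.37673 rad → d = 6371·c ≈ 8771.13 km.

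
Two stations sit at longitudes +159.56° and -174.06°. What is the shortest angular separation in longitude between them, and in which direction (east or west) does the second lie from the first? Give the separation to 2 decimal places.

26.38° east

Raw difference: -174.06 − 159.56 = -333.62°.
Normalise into (−180°, 180°]: -333.62° + 360° = 26.38°.
Positive ⇒ the second point lies to the east; separation 26.38°.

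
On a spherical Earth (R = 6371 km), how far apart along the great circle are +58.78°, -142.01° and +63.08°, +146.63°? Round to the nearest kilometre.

Δλ = 146.63 − -142.01 = 288.64°; wrapped into (−180°, 180°]: -71.36°.
Δφ = 63.08 − 58.78 = 4.30°.
a = sin²(Δφ/2) + cos φ₁ · cos φ₂ · sin²(Δλ/2) = 0.081240.
c = 2·atan2(√a, √(1−a)) = 0.57807 rad → d = 6371·c ≈ 3682.86 km.

3683 km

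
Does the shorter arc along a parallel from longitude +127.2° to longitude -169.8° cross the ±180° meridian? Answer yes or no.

Yes

Naïve |-169.8 − 127.2| = 297.0° > 180°, so the shorter arc goes the other way round — across 180°.
Signed shortest Δλ = ((-169.8 − 127.2 + 180) mod 360) − 180 = 63.0°.
Going east by 63.0° from +127.2° passes through 180° before reaching -169.8°.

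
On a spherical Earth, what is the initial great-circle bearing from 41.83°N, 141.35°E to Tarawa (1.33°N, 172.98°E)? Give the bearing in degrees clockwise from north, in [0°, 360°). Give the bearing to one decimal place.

136.4°

Δλ = 172.98 − 141.35 = 31.63°.
θ = atan2( sin Δλ · cos φ₂ , cos φ₁ · sin φ₂ − sin φ₁ · cos φ₂ · cos Δλ )
  = atan2(0.52429, -0.55041) = 136.392° → normalised to [0°, 360°): 136.392°.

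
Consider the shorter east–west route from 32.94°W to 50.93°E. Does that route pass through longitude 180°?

No

Signed shortest Δλ = ((50.93 − -32.94 + 180) mod 360) − 180 = 83.87°.
Going east by 83.87° from -32.94° reaches +50.93° without touching 180°.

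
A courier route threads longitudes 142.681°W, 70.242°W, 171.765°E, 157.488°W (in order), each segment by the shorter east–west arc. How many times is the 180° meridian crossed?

2

Leg 1: -142.681° → -70.242°, shortest Δλ = 72.439° (east) — does not cross 180°.
Leg 2: -70.242° → +171.765°, shortest Δλ = -117.993° (west) — crosses 180°.
Leg 3: +171.765° → -157.488°, shortest Δλ = 30.747° (east) — crosses 180°.
Total crossings: 2.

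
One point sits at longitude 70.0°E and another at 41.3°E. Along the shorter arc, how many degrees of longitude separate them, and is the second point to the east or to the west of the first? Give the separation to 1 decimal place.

Raw difference: 41.3 − 70.0 = -28.7°.
Normalise into (−180°, 180°]: -28.7° stays -28.7°.
Negative ⇒ the second point lies to the west; separation 28.7°.

28.7° west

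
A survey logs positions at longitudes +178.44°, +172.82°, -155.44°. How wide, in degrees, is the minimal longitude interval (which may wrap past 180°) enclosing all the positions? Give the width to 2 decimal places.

31.74°

Sort the longitudes: -155.44°, +172.82°, +178.44°.
Eastward gaps between consecutive values (wrapping around): 328.26°, 5.62°, 26.12°.
Largest gap = 328.26° ⇒ minimal covering band is its complement: 360° − 328.26° = 31.74°.
Band runs from +172.82° eastward to -155.44°, crossing the antimeridian.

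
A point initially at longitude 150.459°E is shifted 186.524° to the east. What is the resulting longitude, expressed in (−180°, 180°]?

Start at +150.459°; shift +186.524° → +336.983°.
+336.983° lies outside (−180°, 180°]; subtract 360° → -23.017°.

23.017°W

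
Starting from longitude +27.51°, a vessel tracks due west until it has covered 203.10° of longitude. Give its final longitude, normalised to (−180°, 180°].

Start at +27.51°; shift −203.10° → -175.59°.
-175.59° already lies in (−180°, 180°].

-175.59°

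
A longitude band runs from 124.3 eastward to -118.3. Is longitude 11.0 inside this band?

Band width going east from +124.3° to -118.3°: ((-118.3 − 124.3) mod 360) = 117.4°.
Offset of +11.0° east of the west edge: ((11.0 − 124.3) mod 360) = 246.7°.
246.7° > 117.4° ⇒ outside.

No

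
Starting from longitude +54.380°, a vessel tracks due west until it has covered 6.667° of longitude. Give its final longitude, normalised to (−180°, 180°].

+47.713°

Start at +54.380°; shift −6.667° → +47.713°.
+47.713° already lies in (−180°, 180°].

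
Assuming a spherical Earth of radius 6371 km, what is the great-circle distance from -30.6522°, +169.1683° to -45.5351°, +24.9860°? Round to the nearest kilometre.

10805 km

Δλ = 24.9860 − 169.1683 = -144.1823°.
Δφ = -45.5351 − -30.6522 = -14.8829°.
a = sin²(Δφ/2) + cos φ₁ · cos φ₂ · sin²(Δλ/2) = 0.562393.
c = 2·atan2(√a, √(1−a)) = 1.69591 rad → d = 6371·c ≈ 10804.64 km.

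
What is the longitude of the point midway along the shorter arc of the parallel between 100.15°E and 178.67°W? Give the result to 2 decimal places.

140.74°E

Signed shortest Δλ from +100.15° to -178.67° is +81.18°.
Midpoint longitude = +100.15° + (+81.18°)/2 = +100.15° + 40.59° = +140.74°.
(The naïve average (+100.15 + -178.67)/2 = -39.26° is on the wrong side of the globe.)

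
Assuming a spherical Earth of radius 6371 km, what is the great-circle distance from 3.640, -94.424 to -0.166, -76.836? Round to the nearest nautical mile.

Δλ = -76.836 − -94.424 = 17.588°.
Δφ = -0.166 − 3.640 = -3.806°.
a = sin²(Δφ/2) + cos φ₁ · cos φ₂ · sin²(Δλ/2) = 0.024429.
c = 2·atan2(√a, √(1−a)) = 0.31388 rad → d = 6371·c ≈ 1999.72 km ≈ 1079.77 nmi.

1080 nmi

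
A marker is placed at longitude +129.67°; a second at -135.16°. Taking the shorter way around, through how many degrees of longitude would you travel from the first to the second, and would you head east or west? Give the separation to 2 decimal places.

95.17° east

Raw difference: -135.16 − 129.67 = -264.83°.
Normalise into (−180°, 180°]: -264.83° + 360° = 95.17°.
Positive ⇒ the second point lies to the east; separation 95.17°.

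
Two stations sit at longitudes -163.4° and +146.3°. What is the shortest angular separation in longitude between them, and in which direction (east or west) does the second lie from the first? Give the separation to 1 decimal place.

Raw difference: 146.3 − -163.4 = 309.7°.
Normalise into (−180°, 180°]: 309.7° − 360° = -50.3°.
Negative ⇒ the second point lies to the west; separation 50.3°.

50.3° west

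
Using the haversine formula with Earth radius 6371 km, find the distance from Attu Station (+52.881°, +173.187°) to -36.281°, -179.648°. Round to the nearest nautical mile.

5366 nmi

Δλ = -179.648 − 173.187 = -352.835°; wrapped into (−180°, 180°]: 7.165°.
Δφ = -36.281 − 52.881 = -89.162°.
a = sin²(Δφ/2) + cos φ₁ · cos φ₂ · sin²(Δλ/2) = 0.494587.
c = 2·atan2(√a, √(1−a)) = 1.55997 rad → d = 6371·c ≈ 9938.57 km ≈ 5366.40 nmi.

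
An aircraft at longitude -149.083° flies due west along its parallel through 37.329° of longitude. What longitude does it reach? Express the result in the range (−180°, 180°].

Start at -149.083°; shift −37.329° → -186.412°.
-186.412° lies outside (−180°, 180°]; add 360° → +173.588°.

+173.588°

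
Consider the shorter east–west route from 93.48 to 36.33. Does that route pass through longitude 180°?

Signed shortest Δλ = ((36.33 − 93.48 + 180) mod 360) − 180 = -57.15°.
Going west by 57.15° from +93.48° reaches +36.33° without touching 180°.

No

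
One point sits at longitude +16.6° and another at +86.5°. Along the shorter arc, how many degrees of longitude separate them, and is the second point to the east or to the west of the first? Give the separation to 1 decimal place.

69.9° east

Raw difference: 86.5 − 16.6 = 69.9°.
Normalise into (−180°, 180°]: 69.9° stays 69.9°.
Positive ⇒ the second point lies to the east; separation 69.9°.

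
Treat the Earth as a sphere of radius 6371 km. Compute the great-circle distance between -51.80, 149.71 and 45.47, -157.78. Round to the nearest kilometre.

Δλ = -157.78 − 149.71 = -307.49°; wrapped into (−180°, 180°]: 52.51°.
Δφ = 45.47 − -51.80 = 97.27°.
a = sin²(Δφ/2) + cos φ₁ · cos φ₂ · sin²(Δλ/2) = 0.648139.
c = 2·atan2(√a, √(1−a)) = 1.87159 rad → d = 6371·c ≈ 11923.89 km.

11924 km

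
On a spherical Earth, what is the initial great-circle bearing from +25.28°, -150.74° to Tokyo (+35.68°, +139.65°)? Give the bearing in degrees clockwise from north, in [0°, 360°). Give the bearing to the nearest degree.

298°

Δλ = 139.65 − -150.74 = 290.39°; wrapped into (−180°, 180°]: -69.61°.
θ = atan2( sin Δλ · cos φ₂ , cos φ₁ · sin φ₂ − sin φ₁ · cos φ₂ · cos Δλ )
  = atan2(-0.76139, 0.40654) = -61.900° → normalised to [0°, 360°): 298.100°.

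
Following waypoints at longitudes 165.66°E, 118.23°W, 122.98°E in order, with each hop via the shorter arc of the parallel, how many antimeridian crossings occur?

Leg 1: +165.66° → -118.23°, shortest Δλ = 76.11° (east) — crosses 180°.
Leg 2: -118.23° → +122.98°, shortest Δλ = -118.79° (west) — crosses 180°.
Total crossings: 2.

2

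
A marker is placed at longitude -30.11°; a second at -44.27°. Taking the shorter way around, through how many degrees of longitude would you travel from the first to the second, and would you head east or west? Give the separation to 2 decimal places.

Raw difference: -44.27 − -30.11 = -14.16°.
Normalise into (−180°, 180°]: -14.16° stays -14.16°.
Negative ⇒ the second point lies to the west; separation 14.16°.

14.16° west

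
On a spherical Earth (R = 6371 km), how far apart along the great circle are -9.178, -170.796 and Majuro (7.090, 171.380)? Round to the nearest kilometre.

Δλ = 171.380 − -170.796 = 342.176°; wrapped into (−180°, 180°]: -17.824°.
Δφ = 7.090 − -9.178 = 16.268°.
a = sin²(Δφ/2) + cos φ₁ · cos φ₂ · sin²(Δλ/2) = 0.043530.
c = 2·atan2(√a, √(1−a)) = 0.42037 rad → d = 6371·c ≈ 2678.15 km.

2678 km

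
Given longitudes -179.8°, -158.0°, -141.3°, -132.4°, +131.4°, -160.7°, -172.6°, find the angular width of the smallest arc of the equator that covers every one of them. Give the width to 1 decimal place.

96.2°

Sort the longitudes: -179.8°, -172.6°, -160.7°, -158.0°, -141.3°, -132.4°, +131.4°.
Eastward gaps between consecutive values (wrapping around): 7.2°, 11.9°, 2.7°, 16.7°, 8.9°, 263.8°, 48.8°.
Largest gap = 263.8° ⇒ minimal covering band is its complement: 360° − 263.8° = 96.2°.
Band runs from +131.4° eastward to -132.4°, crossing the antimeridian.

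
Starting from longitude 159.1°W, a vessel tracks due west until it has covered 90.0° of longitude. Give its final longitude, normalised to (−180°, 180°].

Start at -159.1°; shift −90.0° → -249.1°.
-249.1° lies outside (−180°, 180°]; add 360° → +110.9°.

110.9°E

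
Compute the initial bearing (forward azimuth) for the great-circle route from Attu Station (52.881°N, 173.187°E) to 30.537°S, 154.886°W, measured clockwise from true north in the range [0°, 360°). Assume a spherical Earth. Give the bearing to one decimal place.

152.9°

Δλ = -154.886 − 173.187 = -328.073°; wrapped into (−180°, 180°]: 31.927°.
θ = atan2( sin Δλ · cos φ₂ , cos φ₁ · sin φ₂ − sin φ₁ · cos φ₂ · cos Δλ )
  = atan2(0.45549, -0.88951) = 152.885° → normalised to [0°, 360°): 152.885°.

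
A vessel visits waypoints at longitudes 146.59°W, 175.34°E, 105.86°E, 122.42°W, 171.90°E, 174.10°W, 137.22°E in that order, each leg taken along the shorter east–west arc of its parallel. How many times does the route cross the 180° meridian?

5

Leg 1: -146.59° → +175.34°, shortest Δλ = -38.07° (west) — crosses 180°.
Leg 2: +175.34° → +105.86°, shortest Δλ = -69.48° (west) — does not cross 180°.
Leg 3: +105.86° → -122.42°, shortest Δλ = 131.72° (east) — crosses 180°.
Leg 4: -122.42° → +171.90°, shortest Δλ = -65.68° (west) — crosses 180°.
Leg 5: +171.90° → -174.10°, shortest Δλ = 14.0° (east) — crosses 180°.
Leg 6: -174.10° → +137.22°, shortest Δλ = -48.68° (west) — crosses 180°.
Total crossings: 5.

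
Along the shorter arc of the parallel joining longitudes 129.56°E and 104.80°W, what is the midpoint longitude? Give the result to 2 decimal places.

Signed shortest Δλ from +129.56° to -104.80° is +125.64°.
Midpoint longitude = +129.56° + (+125.64°)/2 = +129.56° + 62.82° = +192.38°.
Normalise into (−180°, 180°]: -167.62°.
(The naïve average (+129.56 + -104.80)/2 = 12.38° is on the wrong side of the globe.)

167.62°W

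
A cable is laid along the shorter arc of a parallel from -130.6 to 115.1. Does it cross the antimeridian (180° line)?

Yes

Naïve |115.1 − -130.6| = 245.7° > 180°, so the shorter arc goes the other way round — across 180°.
Signed shortest Δλ = ((115.1 − -130.6 + 180) mod 360) − 180 = -114.3°.
Going west by 114.3° from -130.6° passes through 180° before reaching +115.1°.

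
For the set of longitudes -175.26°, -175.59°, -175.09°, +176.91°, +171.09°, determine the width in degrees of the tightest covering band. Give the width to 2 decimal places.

13.82°

Sort the longitudes: -175.59°, -175.26°, -175.09°, +171.09°, +176.91°.
Eastward gaps between consecutive values (wrapping around): 0.33°, 0.17°, 346.18°, 5.82°, 7.50°.
Largest gap = 346.18° ⇒ minimal covering band is its complement: 360° − 346.18° = 13.82°.
Band runs from +171.09° eastward to -175.09°, crossing the antimeridian.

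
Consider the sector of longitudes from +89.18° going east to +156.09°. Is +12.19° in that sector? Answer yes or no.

No

Band width going east from +89.18° to +156.09°: ((156.09 − 89.18) mod 360) = 66.91°.
Offset of +12.19° east of the west edge: ((12.19 − 89.18) mod 360) = 283.01°.
283.01° > 66.91° ⇒ outside.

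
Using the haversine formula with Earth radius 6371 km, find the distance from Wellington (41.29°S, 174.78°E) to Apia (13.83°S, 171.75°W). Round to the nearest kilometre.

3320 km

Δλ = -171.75 − 174.78 = -346.53°; wrapped into (−180°, 180°]: 13.47°.
Δφ = -13.83 − -41.29 = 27.46°.
a = sin²(Δφ/2) + cos φ₁ · cos φ₂ · sin²(Δλ/2) = 0.066368.
c = 2·atan2(√a, √(1−a)) = 0.52112 rad → d = 6371·c ≈ 3320.04 km.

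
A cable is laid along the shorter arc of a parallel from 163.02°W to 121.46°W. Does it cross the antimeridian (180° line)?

Signed shortest Δλ = ((-121.46 − -163.02 + 180) mod 360) − 180 = 41.56°.
Going east by 41.56° from -163.02° reaches -121.46° without touching 180°.

No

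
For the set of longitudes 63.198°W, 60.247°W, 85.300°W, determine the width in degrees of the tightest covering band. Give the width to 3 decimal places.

25.053°

Sort the longitudes: -85.300°, -63.198°, -60.247°.
Eastward gaps between consecutive values (wrapping around): 22.102°, 2.951°, 334.947°.
Largest gap = 334.947° ⇒ minimal covering band is its complement: 360° − 334.947° = 25.053°.
Band runs from -85.300° eastward to -60.247°.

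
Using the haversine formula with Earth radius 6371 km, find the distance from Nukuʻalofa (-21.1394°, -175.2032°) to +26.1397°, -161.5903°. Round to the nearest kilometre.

5458 km

Δλ = -161.5903 − -175.2032 = 13.6129°.
Δφ = 26.1397 − -21.1394 = 47.2791°.
a = sin²(Δφ/2) + cos φ₁ · cos φ₂ · sin²(Δλ/2) = 0.172547.
c = 2·atan2(√a, √(1−a)) = 0.85674 rad → d = 6371·c ≈ 5458.28 km.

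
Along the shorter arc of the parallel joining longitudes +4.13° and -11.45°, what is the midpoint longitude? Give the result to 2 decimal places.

Signed shortest Δλ from +4.13° to -11.45° is -15.58°.
Midpoint longitude = +4.13° + (-15.58°)/2 = +4.13° − 7.79° = -3.66°.

-3.66°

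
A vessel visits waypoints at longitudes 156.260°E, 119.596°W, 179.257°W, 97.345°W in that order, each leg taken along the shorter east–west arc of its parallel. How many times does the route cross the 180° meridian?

Leg 1: +156.260° → -119.596°, shortest Δλ = 84.144° (east) — crosses 180°.
Leg 2: -119.596° → -179.257°, shortest Δλ = -59.661° (west) — does not cross 180°.
Leg 3: -179.257° → -97.345°, shortest Δλ = 81.912° (east) — does not cross 180°.
Total crossings: 1.

1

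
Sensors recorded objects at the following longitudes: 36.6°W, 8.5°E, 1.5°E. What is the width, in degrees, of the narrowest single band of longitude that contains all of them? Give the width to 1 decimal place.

45.1°

Sort the longitudes: -36.6°, +1.5°, +8.5°.
Eastward gaps between consecutive values (wrapping around): 38.1°, 7.0°, 314.9°.
Largest gap = 314.9° ⇒ minimal covering band is its complement: 360° − 314.9° = 45.1°.
Band runs from -36.6° eastward to +8.5°.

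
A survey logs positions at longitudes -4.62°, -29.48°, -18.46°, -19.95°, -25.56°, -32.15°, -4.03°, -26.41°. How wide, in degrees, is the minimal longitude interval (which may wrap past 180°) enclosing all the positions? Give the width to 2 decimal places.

Sort the longitudes: -32.15°, -29.48°, -26.41°, -25.56°, -19.95°, -18.46°, -4.62°, -4.03°.
Eastward gaps between consecutive values (wrapping around): 2.67°, 3.07°, 0.85°, 5.61°, 1.49°, 13.84°, 0.59°, 331.88°.
Largest gap = 331.88° ⇒ minimal covering band is its complement: 360° − 331.88° = 28.12°.
Band runs from -32.15° eastward to -4.03°.

28.12°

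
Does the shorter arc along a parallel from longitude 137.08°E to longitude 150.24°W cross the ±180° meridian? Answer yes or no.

Naïve |-150.24 − 137.08| = 287.32° > 180°, so the shorter arc goes the other way round — across 180°.
Signed shortest Δλ = ((-150.24 − 137.08 + 180) mod 360) − 180 = 72.68°.
Going east by 72.68° from +137.08° passes through 180° before reaching -150.24°.

Yes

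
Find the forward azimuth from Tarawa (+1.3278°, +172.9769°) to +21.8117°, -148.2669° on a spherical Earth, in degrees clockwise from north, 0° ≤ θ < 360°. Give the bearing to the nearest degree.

Δλ = -148.2669 − 172.9769 = -321.2438°; wrapped into (−180°, 180°]: 38.7562°.
θ = atan2( sin Δλ · cos φ₂ , cos φ₁ · sin φ₂ − sin φ₁ · cos φ₂ · cos Δλ )
  = atan2(0.58119, 0.35468) = 58.606° → normalised to [0°, 360°): 58.606°.

59°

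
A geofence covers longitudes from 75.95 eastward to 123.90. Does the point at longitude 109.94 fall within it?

Band width going east from +75.95° to +123.90°: ((123.90 − 75.95) mod 360) = 47.95°.
Offset of +109.94° east of the west edge: ((109.94 − 75.95) mod 360) = 33.99°.
33.99° ≤ 47.95° ⇒ inside.

Yes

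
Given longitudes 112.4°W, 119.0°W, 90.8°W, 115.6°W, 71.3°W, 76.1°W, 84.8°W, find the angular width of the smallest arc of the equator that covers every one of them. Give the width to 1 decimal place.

47.7°

Sort the longitudes: -119.0°, -115.6°, -112.4°, -90.8°, -84.8°, -76.1°, -71.3°.
Eastward gaps between consecutive values (wrapping around): 3.4°, 3.2°, 21.6°, 6.0°, 8.7°, 4.8°, 312.3°.
Largest gap = 312.3° ⇒ minimal covering band is its complement: 360° − 312.3° = 47.7°.
Band runs from -119.0° eastward to -71.3°.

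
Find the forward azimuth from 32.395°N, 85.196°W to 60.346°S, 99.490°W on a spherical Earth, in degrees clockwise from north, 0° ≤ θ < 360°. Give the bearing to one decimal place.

Δλ = -99.490 − -85.196 = -14.294°.
θ = atan2( sin Δλ · cos φ₂ , cos φ₁ · sin φ₂ − sin φ₁ · cos φ₂ · cos Δλ )
  = atan2(-0.12216, -0.99065) = -172.970° → normalised to [0°, 360°): 187.030°.

187.0°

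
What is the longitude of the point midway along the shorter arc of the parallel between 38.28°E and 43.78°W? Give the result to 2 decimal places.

Signed shortest Δλ from +38.28° to -43.78° is -82.06°.
Midpoint longitude = +38.28° + (-82.06°)/2 = +38.28° − 41.03° = -2.75°.

2.75°W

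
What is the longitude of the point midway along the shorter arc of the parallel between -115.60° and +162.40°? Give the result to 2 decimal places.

Signed shortest Δλ from -115.60° to +162.40° is -82.00°.
Midpoint longitude = -115.60° + (-82.00°)/2 = -115.60° − 41.00° = -156.60°.
(The naïve average (-115.60 + +162.40)/2 = 23.4° is on the wrong side of the globe.)

-156.60°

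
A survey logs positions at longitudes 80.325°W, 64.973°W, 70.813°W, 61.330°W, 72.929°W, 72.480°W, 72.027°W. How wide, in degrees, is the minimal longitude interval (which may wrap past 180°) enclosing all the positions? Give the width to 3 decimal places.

Sort the longitudes: -80.325°, -72.929°, -72.480°, -72.027°, -70.813°, -64.973°, -61.330°.
Eastward gaps between consecutive values (wrapping around): 7.396°, 0.449°, 0.453°, 1.214°, 5.840°, 3.643°, 341.005°.
Largest gap = 341.005° ⇒ minimal covering band is its complement: 360° − 341.005° = 18.995°.
Band runs from -80.325° eastward to -61.330°.

18.995°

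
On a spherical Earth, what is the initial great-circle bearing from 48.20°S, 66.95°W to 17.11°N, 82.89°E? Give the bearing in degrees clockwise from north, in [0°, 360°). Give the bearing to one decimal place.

Δλ = 82.89 − -66.95 = 149.84°.
θ = atan2( sin Δλ · cos φ₂ , cos φ₁ · sin φ₂ − sin φ₁ · cos φ₂ · cos Δλ )
  = atan2(0.48018, -0.41993) = 131.171° → normalised to [0°, 360°): 131.171°.

131.2°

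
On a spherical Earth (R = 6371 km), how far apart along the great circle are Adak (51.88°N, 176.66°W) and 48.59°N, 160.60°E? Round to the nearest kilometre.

Δλ = 160.60 − -176.66 = 337.26°; wrapped into (−180°, 180°]: -22.74°.
Δφ = 48.59 − 51.88 = -3.29°.
a = sin²(Δφ/2) + cos φ₁ · cos φ₂ · sin²(Δλ/2) = 0.016694.
c = 2·atan2(√a, √(1−a)) = 0.25913 rad → d = 6371·c ≈ 1650.93 km.

1651 km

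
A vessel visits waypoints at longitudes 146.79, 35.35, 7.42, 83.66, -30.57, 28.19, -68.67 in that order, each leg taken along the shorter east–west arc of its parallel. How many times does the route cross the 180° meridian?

Leg 1: +146.79° → +35.35°, shortest Δλ = -111.44° (west) — does not cross 180°.
Leg 2: +35.35° → +7.42°, shortest Δλ = -27.93° (west) — does not cross 180°.
Leg 3: +7.42° → +83.66°, shortest Δλ = 76.24° (east) — does not cross 180°.
Leg 4: +83.66° → -30.57°, shortest Δλ = -114.23° (west) — does not cross 180°.
Leg 5: -30.57° → +28.19°, shortest Δλ = 58.76° (east) — does not cross 180°.
Leg 6: +28.19° → -68.67°, shortest Δλ = -96.86° (west) — does not cross 180°.
Total crossings: 0.

0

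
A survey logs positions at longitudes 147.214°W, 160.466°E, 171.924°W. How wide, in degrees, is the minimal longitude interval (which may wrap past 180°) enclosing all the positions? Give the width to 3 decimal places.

52.320°

Sort the longitudes: -171.924°, -147.214°, +160.466°.
Eastward gaps between consecutive values (wrapping around): 24.710°, 307.680°, 27.610°.
Largest gap = 307.680° ⇒ minimal covering band is its complement: 360° − 307.680° = 52.320°.
Band runs from +160.466° eastward to -147.214°, crossing the antimeridian.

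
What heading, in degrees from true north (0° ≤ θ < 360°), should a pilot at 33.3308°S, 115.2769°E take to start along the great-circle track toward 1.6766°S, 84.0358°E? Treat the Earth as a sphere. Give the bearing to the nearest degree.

Δλ = 84.0358 − 115.2769 = -31.2411°.
θ = atan2( sin Δλ · cos φ₂ , cos φ₁ · sin φ₂ − sin φ₁ · cos φ₂ · cos Δλ )
  = atan2(-0.51842, 0.44515) = -49.348° → normalised to [0°, 360°): 310.652°.

311°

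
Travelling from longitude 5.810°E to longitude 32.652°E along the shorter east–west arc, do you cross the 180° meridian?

No

Signed shortest Δλ = ((32.652 − 5.810 + 180) mod 360) − 180 = 26.842°.
Going east by 26.842° from +5.810° reaches +32.652° without touching 180°.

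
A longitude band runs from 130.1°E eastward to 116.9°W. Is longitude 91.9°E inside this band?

Band width going east from +130.1° to -116.9°: ((-116.9 − 130.1) mod 360) = 113.0°.
Offset of +91.9° east of the west edge: ((91.9 − 130.1) mod 360) = 321.8°.
321.8° > 113.0° ⇒ outside.

No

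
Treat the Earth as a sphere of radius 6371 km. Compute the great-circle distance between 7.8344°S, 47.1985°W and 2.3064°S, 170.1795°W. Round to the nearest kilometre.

13592 km

Δλ = -170.1795 − -47.1985 = -122.9810°.
Δφ = -2.3064 − -7.8344 = 5.5280°.
a = sin²(Δφ/2) + cos φ₁ · cos φ₂ · sin²(Δλ/2) = 0.766679.
c = 2·atan2(√a, √(1−a)) = 2.13336 rad → d = 6371·c ≈ 13591.64 km.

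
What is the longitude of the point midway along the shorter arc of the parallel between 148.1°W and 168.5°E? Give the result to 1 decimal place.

Signed shortest Δλ from -148.1° to +168.5° is -43.4°.
Midpoint longitude = -148.1° + (-43.4°)/2 = -148.1° − 21.7° = -169.8°.
(The naïve average (-148.1 + +168.5)/2 = 10.2° is on the wrong side of the globe.)

169.8°W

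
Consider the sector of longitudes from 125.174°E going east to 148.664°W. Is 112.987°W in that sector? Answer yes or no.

No

Band width going east from +125.174° to -148.664°: ((-148.664 − 125.174) mod 360) = 86.162°.
Offset of -112.987° east of the west edge: ((-112.987 − 125.174) mod 360) = 121.839°.
121.839° > 86.162° ⇒ outside.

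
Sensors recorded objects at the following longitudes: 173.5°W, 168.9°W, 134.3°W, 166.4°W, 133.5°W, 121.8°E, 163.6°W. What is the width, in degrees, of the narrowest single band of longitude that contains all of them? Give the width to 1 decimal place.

104.7°

Sort the longitudes: -173.5°, -168.9°, -166.4°, -163.6°, -134.3°, -133.5°, +121.8°.
Eastward gaps between consecutive values (wrapping around): 4.6°, 2.5°, 2.8°, 29.3°, 0.8°, 255.3°, 64.7°.
Largest gap = 255.3° ⇒ minimal covering band is its complement: 360° − 255.3° = 104.7°.
Band runs from +121.8° eastward to -133.5°, crossing the antimeridian.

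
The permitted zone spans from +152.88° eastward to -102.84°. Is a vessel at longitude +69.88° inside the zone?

No

Band width going east from +152.88° to -102.84°: ((-102.84 − 152.88) mod 360) = 104.28°.
Offset of +69.88° east of the west edge: ((69.88 − 152.88) mod 360) = 277.00°.
277.00° > 104.28° ⇒ outside.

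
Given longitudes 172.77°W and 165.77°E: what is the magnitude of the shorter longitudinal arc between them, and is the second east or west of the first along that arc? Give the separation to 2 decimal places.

21.46° west

Raw difference: 165.77 − -172.77 = 338.54°.
Normalise into (−180°, 180°]: 338.54° − 360° = -21.46°.
Negative ⇒ the second point lies to the west; separation 21.46°.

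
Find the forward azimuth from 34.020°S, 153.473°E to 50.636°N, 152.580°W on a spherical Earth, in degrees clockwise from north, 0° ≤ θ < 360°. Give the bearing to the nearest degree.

Δλ = -152.580 − 153.473 = -306.053°; wrapped into (−180°, 180°]: 53.947°.
θ = atan2( sin Δλ · cos φ₂ , cos φ₁ · sin φ₂ − sin φ₁ · cos φ₂ · cos Δλ )
  = atan2(0.51277, 0.84965) = 31.111° → normalised to [0°, 360°): 31.111°.

31°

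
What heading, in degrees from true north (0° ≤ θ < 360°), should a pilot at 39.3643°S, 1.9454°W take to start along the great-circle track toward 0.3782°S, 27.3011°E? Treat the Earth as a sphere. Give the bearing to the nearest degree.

Δλ = 27.3011 − -1.9454 = 29.2465°.
θ = atan2( sin Δλ · cos φ₂ , cos φ₁ · sin φ₂ − sin φ₁ · cos φ₂ · cos Δλ )
  = atan2(0.48856, 0.54828) = 41.703° → normalised to [0°, 360°): 41.703°.

42°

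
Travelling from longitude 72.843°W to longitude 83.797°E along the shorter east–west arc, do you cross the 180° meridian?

Signed shortest Δλ = ((83.797 − -72.843 + 180) mod 360) − 180 = 156.64°.
Going east by 156.64° from -72.843° reaches +83.797° without touching 180°.

No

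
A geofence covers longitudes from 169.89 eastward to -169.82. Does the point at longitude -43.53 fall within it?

No

Band width going east from +169.89° to -169.82°: ((-169.82 − 169.89) mod 360) = 20.29°.
Offset of -43.53° east of the west edge: ((-43.53 − 169.89) mod 360) = 146.58°.
146.58° > 20.29° ⇒ outside.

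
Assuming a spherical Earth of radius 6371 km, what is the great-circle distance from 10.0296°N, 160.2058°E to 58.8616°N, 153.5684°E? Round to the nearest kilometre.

5459 km

Δλ = 153.5684 − 160.2058 = -6.6374°.
Δφ = 58.8616 − 10.0296 = 48.8320°.
a = sin²(Δφ/2) + cos φ₁ · cos φ₂ · sin²(Δλ/2) = 0.172572.
c = 2·atan2(√a, √(1−a)) = 0.85680 rad → d = 6371·c ≈ 5458.70 km.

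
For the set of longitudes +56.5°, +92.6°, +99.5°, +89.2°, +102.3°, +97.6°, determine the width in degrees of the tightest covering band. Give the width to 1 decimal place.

45.8°

Sort the longitudes: +56.5°, +89.2°, +92.6°, +97.6°, +99.5°, +102.3°.
Eastward gaps between consecutive values (wrapping around): 32.7°, 3.4°, 5.0°, 1.9°, 2.8°, 314.2°.
Largest gap = 314.2° ⇒ minimal covering band is its complement: 360° − 314.2° = 45.8°.
Band runs from +56.5° eastward to +102.3°.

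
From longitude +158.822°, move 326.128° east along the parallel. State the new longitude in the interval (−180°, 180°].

+124.950°

Start at +158.822°; shift +326.128° → +484.950°.
+484.950° lies outside (−180°, 180°]; subtract 360° → +124.950°.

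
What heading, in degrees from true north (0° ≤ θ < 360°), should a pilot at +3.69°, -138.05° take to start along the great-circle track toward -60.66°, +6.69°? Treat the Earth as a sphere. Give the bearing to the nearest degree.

Δλ = 6.69 − -138.05 = 144.74°.
θ = atan2( sin Δλ · cos φ₂ , cos φ₁ · sin φ₂ − sin φ₁ · cos φ₂ · cos Δλ )
  = atan2(0.28287, -0.84417) = 161.475° → normalised to [0°, 360°): 161.475°.

161°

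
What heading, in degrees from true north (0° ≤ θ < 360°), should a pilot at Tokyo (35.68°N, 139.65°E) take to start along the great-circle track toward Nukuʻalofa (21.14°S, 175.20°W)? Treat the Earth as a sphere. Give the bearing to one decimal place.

135.7°

Δλ = -175.20 − 139.65 = -314.85°; wrapped into (−180°, 180°]: 45.15°.
θ = atan2( sin Δλ · cos φ₂ , cos φ₁ · sin φ₂ − sin φ₁ · cos φ₂ · cos Δλ )
  = atan2(0.66124, -0.67661) = 135.658° → normalised to [0°, 360°): 135.658°.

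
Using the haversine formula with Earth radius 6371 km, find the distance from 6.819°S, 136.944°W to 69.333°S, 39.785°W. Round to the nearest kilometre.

Δλ = -39.785 − -136.944 = 97.159°.
Δφ = -69.333 − -6.819 = -62.514°.
a = sin²(Δφ/2) + cos φ₁ · cos φ₂ · sin²(Δλ/2) = 0.466290.
c = 2·atan2(√a, √(1−a)) = 1.50333 rad → d = 6371·c ≈ 9577.69 km.

9578 km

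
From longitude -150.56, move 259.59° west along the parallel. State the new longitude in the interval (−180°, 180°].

-50.15°

Start at -150.56°; shift −259.59° → -410.15°.
-410.15° lies outside (−180°, 180°]; add 360° → -50.15°.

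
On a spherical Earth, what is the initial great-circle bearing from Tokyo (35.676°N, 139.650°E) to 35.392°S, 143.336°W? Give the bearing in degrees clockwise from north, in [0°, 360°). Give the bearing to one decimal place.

Δλ = -143.336 − 139.650 = -282.986°; wrapped into (−180°, 180°]: 77.014°.
θ = atan2( sin Δλ · cos φ₂ , cos φ₁ · sin φ₂ − sin φ₁ · cos φ₂ · cos Δλ )
  = atan2(0.79436, -0.57731) = 126.008° → normalised to [0°, 360°): 126.008°.

126.0°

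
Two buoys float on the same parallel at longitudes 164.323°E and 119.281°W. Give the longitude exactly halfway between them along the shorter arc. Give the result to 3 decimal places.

Signed shortest Δλ from +164.323° to -119.281° is +76.396°.
Midpoint longitude = +164.323° + (+76.396°)/2 = +164.323° + 38.198° = +202.521°.
Normalise into (−180°, 180°]: -157.479°.
(The naïve average (+164.323 + -119.281)/2 = 22.521° is on the wrong side of the globe.)

157.479°W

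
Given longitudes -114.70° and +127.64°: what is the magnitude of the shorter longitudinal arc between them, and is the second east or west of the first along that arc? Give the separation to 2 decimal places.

Raw difference: 127.64 − -114.70 = 242.34°.
Normalise into (−180°, 180°]: 242.34° − 360° = -117.66°.
Negative ⇒ the second point lies to the west; separation 117.66°.

117.66° west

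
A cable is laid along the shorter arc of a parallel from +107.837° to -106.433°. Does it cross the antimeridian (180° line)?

Yes

Naïve |-106.433 − 107.837| = 214.27° > 180°, so the shorter arc goes the other way round — across 180°.
Signed shortest Δλ = ((-106.433 − 107.837 + 180) mod 360) − 180 = 145.73°.
Going east by 145.73° from +107.837° passes through 180° before reaching -106.433°.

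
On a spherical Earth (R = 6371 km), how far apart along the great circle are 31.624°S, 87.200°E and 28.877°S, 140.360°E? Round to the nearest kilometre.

5065 km

Δλ = 140.360 − 87.200 = 53.160°.
Δφ = -28.877 − -31.624 = 2.747°.
a = sin²(Δφ/2) + cos φ₁ · cos φ₂ · sin²(Δλ/2) = 0.149856.
c = 2·atan2(√a, √(1−a)) = 0.79500 rad → d = 6371·c ≈ 5064.92 km.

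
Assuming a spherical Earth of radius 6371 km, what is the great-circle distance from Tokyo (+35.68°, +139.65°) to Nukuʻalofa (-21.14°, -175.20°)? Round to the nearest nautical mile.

4269 nmi

Δλ = -175.20 − 139.65 = -314.85°; wrapped into (−180°, 180°]: 45.15°.
Δφ = -21.14 − 35.68 = -56.82°.
a = sin²(Δφ/2) + cos φ₁ · cos φ₂ · sin²(Δλ/2) = 0.338018.
c = 2·atan2(√a, √(1−a)) = 1.24088 rad → d = 6371·c ≈ 7905.64 km ≈ 4268.71 nmi.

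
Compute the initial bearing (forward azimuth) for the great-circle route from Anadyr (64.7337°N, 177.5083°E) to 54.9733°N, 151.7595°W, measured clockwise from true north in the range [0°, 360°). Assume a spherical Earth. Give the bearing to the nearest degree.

Δλ = -151.7595 − 177.5083 = -329.2678°; wrapped into (−180°, 180°]: 30.7322°.
θ = atan2( sin Δλ · cos φ₂ , cos φ₁ · sin φ₂ − sin φ₁ · cos φ₂ · cos Δλ )
  = atan2(0.29331, -0.09664) = 108.235° → normalised to [0°, 360°): 108.235°.

108°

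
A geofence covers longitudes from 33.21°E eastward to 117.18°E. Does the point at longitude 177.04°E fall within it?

No

Band width going east from +33.21° to +117.18°: ((117.18 − 33.21) mod 360) = 83.97°.
Offset of +177.04° east of the west edge: ((177.04 − 33.21) mod 360) = 143.83°.
143.83° > 83.97° ⇒ outside.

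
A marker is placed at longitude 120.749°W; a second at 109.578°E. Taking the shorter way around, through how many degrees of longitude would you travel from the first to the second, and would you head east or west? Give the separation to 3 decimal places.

Raw difference: 109.578 − -120.749 = 230.327°.
Normalise into (−180°, 180°]: 230.327° − 360° = -129.673°.
Negative ⇒ the second point lies to the west; separation 129.673°.

129.673° west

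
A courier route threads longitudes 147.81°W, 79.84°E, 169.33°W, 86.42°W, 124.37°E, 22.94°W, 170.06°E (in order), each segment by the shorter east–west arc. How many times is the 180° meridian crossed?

4

Leg 1: -147.81° → +79.84°, shortest Δλ = -132.35° (west) — crosses 180°.
Leg 2: +79.84° → -169.33°, shortest Δλ = 110.83° (east) — crosses 180°.
Leg 3: -169.33° → -86.42°, shortest Δλ = 82.91° (east) — does not cross 180°.
Leg 4: -86.42° → +124.37°, shortest Δλ = -149.21° (west) — crosses 180°.
Leg 5: +124.37° → -22.94°, shortest Δλ = -147.31° (west) — does not cross 180°.
Leg 6: -22.94° → +170.06°, shortest Δλ = -167.0° (west) — crosses 180°.
Total crossings: 4.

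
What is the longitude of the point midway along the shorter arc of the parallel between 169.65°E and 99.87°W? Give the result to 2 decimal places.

145.11°W

Signed shortest Δλ from +169.65° to -99.87° is +90.48°.
Midpoint longitude = +169.65° + (+90.48°)/2 = +169.65° + 45.24° = +214.89°.
Normalise into (−180°, 180°]: -145.11°.
(The naïve average (+169.65 + -99.87)/2 = 34.89° is on the wrong side of the globe.)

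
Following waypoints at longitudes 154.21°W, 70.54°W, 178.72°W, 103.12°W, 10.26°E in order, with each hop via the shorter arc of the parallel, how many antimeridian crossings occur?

0

Leg 1: -154.21° → -70.54°, shortest Δλ = 83.67° (east) — does not cross 180°.
Leg 2: -70.54° → -178.72°, shortest Δλ = -108.18° (west) — does not cross 180°.
Leg 3: -178.72° → -103.12°, shortest Δλ = 75.6° (east) — does not cross 180°.
Leg 4: -103.12° → +10.26°, shortest Δλ = 113.38° (east) — does not cross 180°.
Total crossings: 0.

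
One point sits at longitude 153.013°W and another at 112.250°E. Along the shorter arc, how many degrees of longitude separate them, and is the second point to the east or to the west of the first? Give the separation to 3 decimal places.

94.737° west

Raw difference: 112.250 − -153.013 = 265.263°.
Normalise into (−180°, 180°]: 265.263° − 360° = -94.737°.
Negative ⇒ the second point lies to the west; separation 94.737°.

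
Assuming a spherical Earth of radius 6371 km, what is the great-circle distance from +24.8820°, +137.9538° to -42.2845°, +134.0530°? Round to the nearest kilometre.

Δλ = 134.0530 − 137.9538 = -3.9008°.
Δφ = -42.2845 − 24.8820 = -67.1665°.
a = sin²(Δφ/2) + cos φ₁ · cos φ₂ · sin²(Δλ/2) = 0.306750.
c = 2·atan2(√a, √(1−a)) = 1.17396 rad → d = 6371·c ≈ 7479.32 km.

7479 km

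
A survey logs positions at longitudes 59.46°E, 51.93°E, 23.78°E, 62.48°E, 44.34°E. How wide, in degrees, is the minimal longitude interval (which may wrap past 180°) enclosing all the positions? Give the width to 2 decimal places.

Sort the longitudes: +23.78°, +44.34°, +51.93°, +59.46°, +62.48°.
Eastward gaps between consecutive values (wrapping around): 20.56°, 7.59°, 7.53°, 3.02°, 321.30°.
Largest gap = 321.30° ⇒ minimal covering band is its complement: 360° − 321.30° = 38.70°.
Band runs from +23.78° eastward to +62.48°.

38.70°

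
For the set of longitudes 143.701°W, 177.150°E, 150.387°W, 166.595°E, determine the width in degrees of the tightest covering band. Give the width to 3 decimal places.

49.704°

Sort the longitudes: -150.387°, -143.701°, +166.595°, +177.150°.
Eastward gaps between consecutive values (wrapping around): 6.686°, 310.296°, 10.555°, 32.463°.
Largest gap = 310.296° ⇒ minimal covering band is its complement: 360° − 310.296° = 49.704°.
Band runs from +166.595° eastward to -143.701°, crossing the antimeridian.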